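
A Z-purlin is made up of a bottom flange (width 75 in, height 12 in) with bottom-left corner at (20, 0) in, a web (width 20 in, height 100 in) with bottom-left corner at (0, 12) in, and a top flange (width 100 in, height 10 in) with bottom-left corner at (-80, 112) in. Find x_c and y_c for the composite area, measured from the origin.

x_c = 10.71 in, y_c = 63.18 in

bottom flange: A = 75 × 12 = 900.00, centroid at (57.50, 6.00).
web: A = 20 × 100 = 2000.00, centroid at (10.00, 62.00).
top flange: A = 100 × 10 = 1000.00, centroid at (-30.00, 117.00).
ΣA = 3900.00 in², ΣAx_c = 41750.00 in³, ΣAy_c = 246400.00 in³.
x_c = 41750.00/3900.00 = 10.71 in; y_c = 246400.00/3900.00 = 63.18 in.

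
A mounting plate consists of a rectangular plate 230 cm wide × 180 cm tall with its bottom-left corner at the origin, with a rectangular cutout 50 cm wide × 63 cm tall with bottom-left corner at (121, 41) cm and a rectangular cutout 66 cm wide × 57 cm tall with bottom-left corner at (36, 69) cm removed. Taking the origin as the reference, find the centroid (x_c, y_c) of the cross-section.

x_c = 117.19 cm, y_c = 90.78 cm

plate: A = 230 × 180 = 41400.00, centroid at (115.00, 90.00).
hole 1: A = −(50 × 63) = -3150.00, centroid at (146.00, 72.50).
hole 2: A = −(66 × 57) = -3762.00, centroid at (69.00, 97.50).
ΣA = 34488.00 cm²
ΣAx_c = (41400.00)(115.00) + (-3150.00)(146.00) + (-3762.00)(69.00) = 4041522.00 cm³
ΣAy_c = (41400.00)(90.00) + (-3150.00)(72.50) + (-3762.00)(97.50) = 3130830.00 cm³
x_c = 4041522.00 / 34488.00 = 117.19 cm
y_c = 3130830.00 / 34488.00 = 90.78 cm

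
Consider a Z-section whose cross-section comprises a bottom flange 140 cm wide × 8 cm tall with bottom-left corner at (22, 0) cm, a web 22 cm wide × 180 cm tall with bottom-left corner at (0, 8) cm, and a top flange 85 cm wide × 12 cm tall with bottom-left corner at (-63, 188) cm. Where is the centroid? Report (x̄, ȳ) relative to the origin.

x̄ = 20.60 cm, ȳ = 96.79 cm

Part | A | x̄ᵢ | ȳᵢ | A·x̄ᵢ | A·ȳᵢ
bottom flange | 1120.00 | 92.00 | 4.00 | 103040.00 | 4480.00
web | 3960.00 | 11.00 | 98.00 | 43560.00 | 388080.00
top flange | 1020.00 | -20.50 | 194.00 | -20910.00 | 197880.00
Σ | 6100.00 |  |  | 125690.00 | 590440.00
x̄ = 125690.00 / 6100.00 = 20.60 cm
ȳ = 590440.00 / 6100.00 = 96.79 cm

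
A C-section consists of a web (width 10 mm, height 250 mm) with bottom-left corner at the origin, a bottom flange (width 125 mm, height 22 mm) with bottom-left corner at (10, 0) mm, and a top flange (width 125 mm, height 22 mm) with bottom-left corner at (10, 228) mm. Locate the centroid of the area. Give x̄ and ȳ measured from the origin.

web: A = 10 × 250 = 2500.00, centroid at (5.00, 125.00).
bottom flange: A = 125 × 22 = 2750.00, centroid at (72.50, 11.00).
top flange: A = 125 × 22 = 2750.00, centroid at (72.50, 239.00).
ΣA = 8000.00 mm², ΣAx̄ = 411250.00 mm³, ΣAȳ = 1000000.00 mm³.
x̄ = 411250.00/8000.00 = 51.41 mm; ȳ = 1000000.00/8000.00 = 125.00 mm.

x̄ = 51.41 mm, ȳ = 125.00 mm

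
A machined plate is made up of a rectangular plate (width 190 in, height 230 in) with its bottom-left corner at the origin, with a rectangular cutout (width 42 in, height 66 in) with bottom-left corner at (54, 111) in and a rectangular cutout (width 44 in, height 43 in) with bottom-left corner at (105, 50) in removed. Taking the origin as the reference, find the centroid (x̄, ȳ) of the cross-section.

x̄ = 94.87 in, ȳ = 115.05 in

plate: A = 190 × 230 = 43700.00, centroid at (95.00, 115.00).
hole 1: A = −(42 × 66) = -2772.00, centroid at (75.00, 144.00).
hole 2: A = −(44 × 43) = -1892.00, centroid at (127.00, 71.50).
ΣA = 39036.00 in², ΣAx̄ = 3703316.00 in³, ΣAȳ = 4491054.00 in³.
x̄ = 3703316.00/39036.00 = 94.87 in; ȳ = 4491054.00/39036.00 = 115.05 in.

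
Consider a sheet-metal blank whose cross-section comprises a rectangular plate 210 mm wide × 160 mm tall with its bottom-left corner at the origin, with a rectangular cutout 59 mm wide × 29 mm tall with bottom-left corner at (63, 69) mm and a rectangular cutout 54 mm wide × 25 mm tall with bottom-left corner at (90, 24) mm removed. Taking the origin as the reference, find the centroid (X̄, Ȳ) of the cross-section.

plate: A = 210 × 160 = 33600.00, centroid at (105.00, 80.00).
hole 1: A = −(59 × 29) = -1711.00, centroid at (92.50, 83.50).
hole 2: A = −(54 × 25) = -1350.00, centroid at (117.00, 36.50).
ΣA = 30539.00 mm²
ΣAX̄ = (33600.00)(105.00) + (-1711.00)(92.50) + (-1350.00)(117.00) = 3211782.50 mm³
ΣAȲ = (33600.00)(80.00) + (-1711.00)(83.50) + (-1350.00)(36.50) = 2495856.50 mm³
X̄ = 3211782.50 / 30539.00 = 105.17 mm
Ȳ = 2495856.50 / 30539.00 = 81.73 mm

X̄ = 105.17 mm, Ȳ = 81.73 mm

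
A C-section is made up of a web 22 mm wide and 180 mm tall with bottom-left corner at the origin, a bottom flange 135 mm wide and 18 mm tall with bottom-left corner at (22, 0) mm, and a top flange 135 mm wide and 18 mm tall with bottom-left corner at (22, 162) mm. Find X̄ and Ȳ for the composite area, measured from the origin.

web: A = 22 × 180 = 3960.00, centroid at (11.00, 90.00).
bottom flange: A = 135 × 18 = 2430.00, centroid at (89.50, 9.00).
top flange: A = 135 × 18 = 2430.00, centroid at (89.50, 171.00).
ΣA = 8820.00 mm²
ΣAX̄ = (3960.00)(11.00) + (2430.00)(89.50) + (2430.00)(89.50) = 478530.00 mm³
ΣAȲ = (3960.00)(90.00) + (2430.00)(9.00) + (2430.00)(171.00) = 793800.00 mm³
X̄ = 478530.00 / 8820.00 = 54.26 mm
Ȳ = 793800.00 / 8820.00 = 90.00 mm

X̄ = 54.26 mm, Ȳ = 90.00 mm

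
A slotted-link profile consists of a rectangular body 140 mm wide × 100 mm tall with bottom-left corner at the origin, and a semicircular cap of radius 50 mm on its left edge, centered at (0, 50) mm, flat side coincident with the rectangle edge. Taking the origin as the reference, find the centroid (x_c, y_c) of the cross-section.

x_c = 50.02 mm, y_c = 50.00 mm

rectangular body: A = 140 × 100 = 14000.00, centroid at (70.00, 50.00).
semicircular end: A = ½π·50² = 3926.99, centroid at (-21.22, 50.00).
ΣA = 17926.99 mm²
ΣAx_c = (14000.00)(70.00) + (3926.99)(-21.22) = 896666.67 mm³
ΣAy_c = (14000.00)(50.00) + (3926.99)(50.00) = 896349.54 mm³
x_c = 896666.67 / 17926.99 = 50.02 mm
y_c = 896349.54 / 17926.99 = 50.00 mm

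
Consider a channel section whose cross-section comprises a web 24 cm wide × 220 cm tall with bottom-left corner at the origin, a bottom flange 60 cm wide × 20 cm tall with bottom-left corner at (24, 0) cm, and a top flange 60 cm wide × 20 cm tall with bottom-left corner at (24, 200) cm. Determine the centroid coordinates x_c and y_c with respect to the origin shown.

web: A = 24 × 220 = 5280.00, centroid at (12.00, 110.00).
bottom flange: A = 60 × 20 = 1200.00, centroid at (54.00, 10.00).
top flange: A = 60 × 20 = 1200.00, centroid at (54.00, 210.00).
ΣA = 7680.00 cm², ΣAx_c = 192960.00 cm³, ΣAy_c = 844800.00 cm³.
x_c = 192960.00/7680.00 = 25.12 cm; y_c = 844800.00/7680.00 = 110.00 cm.

x_c = 25.12 cm, y_c = 110.00 cm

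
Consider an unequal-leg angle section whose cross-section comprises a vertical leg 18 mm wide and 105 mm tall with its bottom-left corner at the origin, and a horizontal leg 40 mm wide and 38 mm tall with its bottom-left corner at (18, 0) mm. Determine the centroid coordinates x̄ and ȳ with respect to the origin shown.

x̄ = 21.93 mm, ȳ = 37.57 mm

vertical leg: A = 18 × 105 = 1890.00, centroid at (9.00, 52.50).
horizontal leg: A = 40 × 38 = 1520.00, centroid at (38.00, 19.00).
ΣA = 3410.00 mm², ΣAx̄ = 74770.00 mm³, ΣAȳ = 128105.00 mm³.
x̄ = 74770.00/3410.00 = 21.93 mm; ȳ = 128105.00/3410.00 = 37.57 mm.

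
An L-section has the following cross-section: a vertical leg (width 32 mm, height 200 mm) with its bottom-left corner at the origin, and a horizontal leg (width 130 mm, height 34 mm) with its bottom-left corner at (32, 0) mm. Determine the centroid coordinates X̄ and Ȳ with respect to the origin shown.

X̄ = 49.09 mm, Ȳ = 66.09 mm

vertical leg: A = 32 × 200 = 6400.00, centroid at (16.00, 100.00).
horizontal leg: A = 130 × 34 = 4420.00, centroid at (97.00, 17.00).
ΣA = 10820.00 mm², ΣAX̄ = 531140.00 mm³, ΣAȲ = 715140.00 mm³.
X̄ = 531140.00/10820.00 = 49.09 mm; Ȳ = 715140.00/10820.00 = 66.09 mm.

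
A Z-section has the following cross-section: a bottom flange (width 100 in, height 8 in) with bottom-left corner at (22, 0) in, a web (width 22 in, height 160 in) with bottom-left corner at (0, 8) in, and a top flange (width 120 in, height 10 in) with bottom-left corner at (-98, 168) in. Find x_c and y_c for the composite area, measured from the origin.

bottom flange: A = 100 × 8 = 800.00, centroid at (72.00, 4.00).
web: A = 22 × 160 = 3520.00, centroid at (11.00, 88.00).
top flange: A = 120 × 10 = 1200.00, centroid at (-38.00, 173.00).
ΣA = 5520.00 in²
ΣAx_c = (800.00)(72.00) + (3520.00)(11.00) + (1200.00)(-38.00) = 50720.00 in³
ΣAy_c = (800.00)(4.00) + (3520.00)(88.00) + (1200.00)(173.00) = 520560.00 in³
x_c = 50720.00 / 5520.00 = 9.19 in
y_c = 520560.00 / 5520.00 = 94.30 in

x_c = 9.19 in, y_c = 94.30 in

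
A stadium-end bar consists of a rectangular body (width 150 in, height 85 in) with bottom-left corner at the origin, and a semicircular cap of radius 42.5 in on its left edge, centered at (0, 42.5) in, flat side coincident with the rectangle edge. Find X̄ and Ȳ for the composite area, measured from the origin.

X̄ = 58.06 in, Ȳ = 42.50 in

Part | A | x̄ᵢ | ȳᵢ | A·x̄ᵢ | A·ȳᵢ
rectangular body | 12750.00 | 75.00 | 42.50 | 956250.00 | 541875.00
semicircular end | 2837.25 | -18.04 | 42.50 | -51177.08 | 120583.16
Σ | 15587.25 |  |  | 905072.92 | 662458.16
X̄ = 905072.92 / 15587.25 = 58.06 in
Ȳ = 662458.16 / 15587.25 = 42.50 in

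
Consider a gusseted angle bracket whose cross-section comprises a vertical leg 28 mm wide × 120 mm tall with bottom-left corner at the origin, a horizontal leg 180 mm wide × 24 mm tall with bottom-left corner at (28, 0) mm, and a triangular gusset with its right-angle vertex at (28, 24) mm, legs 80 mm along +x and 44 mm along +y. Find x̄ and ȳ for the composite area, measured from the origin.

x̄ = 69.18 mm, ȳ = 34.06 mm

vertical leg: A = 28 × 120 = 3360.00, centroid at (14.00, 60.00).
horizontal leg: A = 180 × 24 = 4320.00, centroid at (118.00, 12.00).
gusset: A = ½·80·44 = 1760.00, centroid at (54.67, 38.67).
ΣA = 9440.00 mm², ΣAx̄ = 653013.33 mm³, ΣAȳ = 321493.33 mm³.
x̄ = 653013.33/9440.00 = 69.18 mm; ȳ = 321493.33/9440.00 = 34.06 mm.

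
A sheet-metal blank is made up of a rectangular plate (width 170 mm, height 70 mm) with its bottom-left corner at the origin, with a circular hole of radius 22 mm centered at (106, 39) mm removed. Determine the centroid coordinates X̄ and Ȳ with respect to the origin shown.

plate: A = 170 × 70 = 11900.00, centroid at (85.00, 35.00).
hole: A = −π·22² = -1520.53, centroid at (106.00, 39.00).
ΣA = 10379.47 mm²
ΣAX̄ = (11900.00)(85.00) + (-1520.53)(106.00) = 850323.73 mm³
ΣAȲ = (11900.00)(35.00) + (-1520.53)(39.00) = 357199.30 mm³
X̄ = 850323.73 / 10379.47 = 81.92 mm
Ȳ = 357199.30 / 10379.47 = 34.41 mm

X̄ = 81.92 mm, Ȳ = 34.41 mm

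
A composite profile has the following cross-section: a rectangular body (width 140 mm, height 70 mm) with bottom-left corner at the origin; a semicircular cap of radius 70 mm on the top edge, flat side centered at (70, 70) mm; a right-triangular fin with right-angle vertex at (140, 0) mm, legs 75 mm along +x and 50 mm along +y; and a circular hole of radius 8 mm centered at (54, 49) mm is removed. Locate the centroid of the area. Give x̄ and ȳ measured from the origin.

x̄ = 79.46 mm, ȳ = 59.04 mm

rectangular body: A = 140 × 70 = 9800.00, centroid at (70.00, 35.00).
semicircular top: A = ½π·70² = 7696.90, centroid at (70.00, 99.71).
triangular fin: A = ½·75·50 = 1875.00, centroid at (165.00, 16.67).
hole: A = −π·8² = -201.06, centroid at (54.00, 49.00).
ΣA = 19170.84 mm², ΣAx̄ = 1523300.80 mm³, ΣAȳ = 1131847.77 mm³.
x̄ = 1523300.80/19170.84 = 79.46 mm; ȳ = 1131847.77/19170.84 = 59.04 mm.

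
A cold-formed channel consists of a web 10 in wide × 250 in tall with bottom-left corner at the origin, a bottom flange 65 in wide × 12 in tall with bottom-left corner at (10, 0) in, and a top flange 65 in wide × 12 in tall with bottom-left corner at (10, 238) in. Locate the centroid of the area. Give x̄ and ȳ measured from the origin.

x̄ = 19.41 in, ȳ = 125.00 in

web: A = 10 × 250 = 2500.00, centroid at (5.00, 125.00).
bottom flange: A = 65 × 12 = 780.00, centroid at (42.50, 6.00).
top flange: A = 65 × 12 = 780.00, centroid at (42.50, 244.00).
ΣA = 4060.00 in²
ΣAx̄ = (2500.00)(5.00) + (780.00)(42.50) + (780.00)(42.50) = 78800.00 in³
ΣAȳ = (2500.00)(125.00) + (780.00)(6.00) + (780.00)(244.00) = 507500.00 in³
x̄ = 78800.00 / 4060.00 = 19.41 in
ȳ = 507500.00 / 4060.00 = 125.00 in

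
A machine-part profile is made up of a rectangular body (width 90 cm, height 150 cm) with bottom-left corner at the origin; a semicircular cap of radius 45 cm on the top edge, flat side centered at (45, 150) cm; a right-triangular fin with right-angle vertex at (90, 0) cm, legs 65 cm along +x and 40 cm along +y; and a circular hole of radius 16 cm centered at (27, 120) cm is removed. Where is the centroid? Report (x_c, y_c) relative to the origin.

x_c = 50.89 cm, y_c = 85.65 cm

rectangular body: A = 90 × 150 = 13500.00, centroid at (45.00, 75.00).
semicircular top: A = ½π·45² = 3180.86, centroid at (45.00, 169.10).
triangular fin: A = ½·65·40 = 1300.00, centroid at (111.67, 13.33).
hole: A = −π·16² = -804.25, centroid at (27.00, 120.00).
ΣA = 17176.61 cm²
ΣAx_c = (13500.00)(45.00) + (3180.86)(45.00) + (1300.00)(111.67) + (-804.25)(27.00) = 874090.79 cm³
ΣAy_c = (13500.00)(75.00) + (3180.86)(169.10) + (1300.00)(13.33) + (-804.25)(120.00) = 1471202.99 cm³
x_c = 874090.79 / 17176.61 = 50.89 cm
y_c = 1471202.99 / 17176.61 = 85.65 cm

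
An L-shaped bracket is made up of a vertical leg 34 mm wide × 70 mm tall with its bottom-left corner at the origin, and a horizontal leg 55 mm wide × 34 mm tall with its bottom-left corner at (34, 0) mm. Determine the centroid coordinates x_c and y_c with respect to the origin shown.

x_c = 36.58 mm, y_c = 27.08 mm

vertical leg: A = 34 × 70 = 2380.00, centroid at (17.00, 35.00).
horizontal leg: A = 55 × 34 = 1870.00, centroid at (61.50, 17.00).
ΣA = 4250.00 mm², ΣAx_c = 155465.00 mm³, ΣAy_c = 115090.00 mm³.
x_c = 155465.00/4250.00 = 36.58 mm; y_c = 115090.00/4250.00 = 27.08 mm.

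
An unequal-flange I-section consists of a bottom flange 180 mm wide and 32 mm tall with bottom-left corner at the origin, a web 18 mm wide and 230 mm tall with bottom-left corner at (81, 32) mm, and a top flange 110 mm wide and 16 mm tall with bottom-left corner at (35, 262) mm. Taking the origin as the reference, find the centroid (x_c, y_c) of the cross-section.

Part | A | x̄ᵢ | ȳᵢ | A·x̄ᵢ | A·ȳᵢ
bottom flange | 5760.00 | 90.00 | 16.00 | 518400.00 | 92160.00
web | 4140.00 | 90.00 | 147.00 | 372600.00 | 608580.00
top flange | 1760.00 | 90.00 | 270.00 | 158400.00 | 475200.00
Σ | 11660.00 |  |  | 1049400.00 | 1175940.00
x_c = 1049400.00 / 11660.00 = 90.00 mm
y_c = 1175940.00 / 11660.00 = 100.85 mm

x_c = 90.00 mm, y_c = 100.85 mm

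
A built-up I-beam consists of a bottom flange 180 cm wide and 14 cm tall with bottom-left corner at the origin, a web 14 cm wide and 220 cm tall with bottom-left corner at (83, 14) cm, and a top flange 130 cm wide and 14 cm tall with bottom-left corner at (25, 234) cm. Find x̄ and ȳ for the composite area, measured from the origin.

x̄ = 90.00 cm, ȳ = 112.96 cm

Part | A | x̄ᵢ | ȳᵢ | A·x̄ᵢ | A·ȳᵢ
bottom flange | 2520.00 | 90.00 | 7.00 | 226800.00 | 17640.00
web | 3080.00 | 90.00 | 124.00 | 277200.00 | 381920.00
top flange | 1820.00 | 90.00 | 241.00 | 163800.00 | 438620.00
Σ | 7420.00 |  |  | 667800.00 | 838180.00
x̄ = 667800.00 / 7420.00 = 90.00 cm
ȳ = 838180.00 / 7420.00 = 112.96 cm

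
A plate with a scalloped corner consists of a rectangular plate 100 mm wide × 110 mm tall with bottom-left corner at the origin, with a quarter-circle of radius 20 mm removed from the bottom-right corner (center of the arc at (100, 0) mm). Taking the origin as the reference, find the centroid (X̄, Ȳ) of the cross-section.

X̄ = 48.78 mm, Ȳ = 56.37 mm

Part | A | x̄ᵢ | ȳᵢ | A·x̄ᵢ | A·ȳᵢ
plate | 11000.00 | 50.00 | 55.00 | 550000.00 | 605000.00
removed quarter-circle | -314.16 | 91.51 | 8.49 | -28749.26 | -2666.67
Σ | 10685.84 |  |  | 521250.74 | 602333.33
X̄ = 521250.74 / 10685.84 = 48.78 mm
Ȳ = 602333.33 / 10685.84 = 56.37 mm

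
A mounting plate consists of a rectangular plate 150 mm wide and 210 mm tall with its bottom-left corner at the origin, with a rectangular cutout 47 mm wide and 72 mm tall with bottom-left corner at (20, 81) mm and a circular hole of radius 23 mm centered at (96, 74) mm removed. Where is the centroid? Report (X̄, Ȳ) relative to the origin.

X̄ = 77.71 mm, Ȳ = 105.41 mm

plate: A = 150 × 210 = 31500.00, centroid at (75.00, 105.00).
hole 1: A = −(47 × 72) = -3384.00, centroid at (43.50, 117.00).
hole 2: A = −π·23² = -1661.90, centroid at (96.00, 74.00).
ΣA = 26454.10 mm², ΣAX̄ = 2055753.36 mm³, ΣAȲ = 2788591.21 mm³.
X̄ = 2055753.36/26454.10 = 77.71 mm; Ȳ = 2788591.21/26454.10 = 105.41 mm.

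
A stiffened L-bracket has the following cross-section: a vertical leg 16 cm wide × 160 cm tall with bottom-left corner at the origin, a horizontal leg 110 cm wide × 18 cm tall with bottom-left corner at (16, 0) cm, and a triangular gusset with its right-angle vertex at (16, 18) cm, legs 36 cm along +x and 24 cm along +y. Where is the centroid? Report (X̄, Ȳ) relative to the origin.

Part | A | x̄ᵢ | ȳᵢ | A·x̄ᵢ | A·ȳᵢ
vertical leg | 2560.00 | 8.00 | 80.00 | 20480.00 | 204800.00
horizontal leg | 1980.00 | 71.00 | 9.00 | 140580.00 | 17820.00
gusset | 432.00 | 28.00 | 26.00 | 12096.00 | 11232.00
Σ | 4972.00 |  |  | 173156.00 | 233852.00
X̄ = 173156.00 / 4972.00 = 34.83 cm
Ȳ = 233852.00 / 4972.00 = 47.03 cm

X̄ = 34.83 cm, Ȳ = 47.03 cm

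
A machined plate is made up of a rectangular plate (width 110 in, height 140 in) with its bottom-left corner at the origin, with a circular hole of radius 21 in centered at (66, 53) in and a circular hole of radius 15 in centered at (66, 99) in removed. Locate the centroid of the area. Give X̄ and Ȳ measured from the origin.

plate: A = 110 × 140 = 15400.00, centroid at (55.00, 70.00).
hole 1: A = −π·21² = -1385.44, centroid at (66.00, 53.00).
hole 2: A = −π·15² = -706.86, centroid at (66.00, 99.00).
ΣA = 13307.70 in²
ΣAX̄ = (15400.00)(55.00) + (-1385.44)(66.00) + (-706.86)(66.00) = 708908.15 in³
ΣAȲ = (15400.00)(70.00) + (-1385.44)(53.00) + (-706.86)(99.00) = 934592.58 in³
X̄ = 708908.15 / 13307.70 = 53.27 in
Ȳ = 934592.58 / 13307.70 = 70.23 in

X̄ = 53.27 in, Ȳ = 70.23 in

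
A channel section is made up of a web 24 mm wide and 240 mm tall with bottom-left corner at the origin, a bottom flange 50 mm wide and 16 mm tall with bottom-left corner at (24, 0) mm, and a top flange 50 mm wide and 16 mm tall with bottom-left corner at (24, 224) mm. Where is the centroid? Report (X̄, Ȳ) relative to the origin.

X̄ = 20.04 mm, Ȳ = 120.00 mm

Part | A | x̄ᵢ | ȳᵢ | A·x̄ᵢ | A·ȳᵢ
web | 5760.00 | 12.00 | 120.00 | 69120.00 | 691200.00
bottom flange | 800.00 | 49.00 | 8.00 | 39200.00 | 6400.00
top flange | 800.00 | 49.00 | 232.00 | 39200.00 | 185600.00
Σ | 7360.00 |  |  | 147520.00 | 883200.00
X̄ = 147520.00 / 7360.00 = 20.04 mm
Ȳ = 883200.00 / 7360.00 = 120.00 mm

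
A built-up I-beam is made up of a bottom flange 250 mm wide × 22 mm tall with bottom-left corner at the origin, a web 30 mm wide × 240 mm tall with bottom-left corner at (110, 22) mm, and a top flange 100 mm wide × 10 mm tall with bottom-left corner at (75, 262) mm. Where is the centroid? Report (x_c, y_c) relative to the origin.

bottom flange: A = 250 × 22 = 5500.00, centroid at (125.00, 11.00).
web: A = 30 × 240 = 7200.00, centroid at (125.00, 142.00).
top flange: A = 100 × 10 = 1000.00, centroid at (125.00, 267.00).
ΣA = 13700.00 mm², ΣAx_c = 1712500.00 mm³, ΣAy_c = 1349900.00 mm³.
x_c = 1712500.00/13700.00 = 125.00 mm; y_c = 1349900.00/13700.00 = 98.53 mm.

x_c = 125.00 mm, y_c = 98.53 mm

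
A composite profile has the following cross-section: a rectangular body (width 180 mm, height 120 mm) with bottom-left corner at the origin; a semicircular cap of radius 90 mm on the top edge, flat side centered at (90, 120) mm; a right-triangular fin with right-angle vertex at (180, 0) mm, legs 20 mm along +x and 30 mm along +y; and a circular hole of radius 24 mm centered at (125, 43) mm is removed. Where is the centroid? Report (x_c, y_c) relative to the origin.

rectangular body: A = 180 × 120 = 21600.00, centroid at (90.00, 60.00).
semicircular top: A = ½π·90² = 12723.45, centroid at (90.00, 158.20).
triangular fin: A = ½·20·30 = 300.00, centroid at (186.67, 10.00).
hole: A = −π·24² = -1809.56, centroid at (125.00, 43.00).
ΣA = 32813.89 mm², ΣAx_c = 2918915.85 mm³, ΣAy_c = 3234003.06 mm³.
x_c = 2918915.85/32813.89 = 88.95 mm; y_c = 3234003.06/32813.89 = 98.56 mm.

x_c = 88.95 mm, y_c = 98.56 mm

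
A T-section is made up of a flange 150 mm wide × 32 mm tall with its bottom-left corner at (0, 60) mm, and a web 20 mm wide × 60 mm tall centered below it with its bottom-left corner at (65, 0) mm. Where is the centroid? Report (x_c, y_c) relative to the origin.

x_c = 75.00 mm, y_c = 66.80 mm

web: A = 20 × 60 = 1200.00, centroid at (75.00, 30.00).
flange: A = 150 × 32 = 4800.00, centroid at (75.00, 76.00).
ΣA = 6000.00 mm²
ΣAx_c = (1200.00)(75.00) + (4800.00)(75.00) = 450000.00 mm³
ΣAy_c = (1200.00)(30.00) + (4800.00)(76.00) = 400800.00 mm³
x_c = 450000.00 / 6000.00 = 75.00 mm
y_c = 400800.00 / 6000.00 = 66.80 mm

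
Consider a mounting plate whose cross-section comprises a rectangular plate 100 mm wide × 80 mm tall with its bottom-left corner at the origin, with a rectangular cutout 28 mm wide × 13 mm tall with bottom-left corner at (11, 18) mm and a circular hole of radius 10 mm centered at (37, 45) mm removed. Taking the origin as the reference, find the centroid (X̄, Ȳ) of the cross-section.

X̄ = 51.80 mm, Ȳ = 40.56 mm

Part | A | x̄ᵢ | ȳᵢ | A·x̄ᵢ | A·ȳᵢ
plate | 8000.00 | 50.00 | 40.00 | 400000.00 | 320000.00
hole 1 | -364.00 | 25.00 | 24.50 | -9100.00 | -8918.00
hole 2 | -314.16 | 37.00 | 45.00 | -11623.89 | -14137.17
Σ | 7321.84 |  |  | 379276.11 | 296944.83
X̄ = 379276.11 / 7321.84 = 51.80 mm
Ȳ = 296944.83 / 7321.84 = 40.56 mm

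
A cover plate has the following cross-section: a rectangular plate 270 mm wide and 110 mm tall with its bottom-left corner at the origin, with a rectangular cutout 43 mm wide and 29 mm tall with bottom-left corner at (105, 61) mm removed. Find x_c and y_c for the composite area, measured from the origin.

plate: A = 270 × 110 = 29700.00, centroid at (135.00, 55.00).
hole: A = −(43 × 29) = -1247.00, centroid at (126.50, 75.50).
ΣA = 28453.00 mm²
ΣAx_c = (29700.00)(135.00) + (-1247.00)(126.50) = 3851754.50 mm³
ΣAy_c = (29700.00)(55.00) + (-1247.00)(75.50) = 1539351.50 mm³
x_c = 3851754.50 / 28453.00 = 135.37 mm
y_c = 1539351.50 / 28453.00 = 54.10 mm

x_c = 135.37 mm, y_c = 54.10 mm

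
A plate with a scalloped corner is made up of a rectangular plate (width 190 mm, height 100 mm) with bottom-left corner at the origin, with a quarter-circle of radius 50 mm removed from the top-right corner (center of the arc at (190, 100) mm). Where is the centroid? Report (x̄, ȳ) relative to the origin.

plate: A = 190 × 100 = 19000.00, centroid at (95.00, 50.00).
removed quarter-circle: A = −¼π·50² = -1963.50, centroid at (168.78, 78.78).
ΣA = 17036.50 mm², ΣAx̄ = 1473602.54 mm³, ΣAȳ = 795317.13 mm³.
x̄ = 1473602.54/17036.50 = 86.50 mm; ȳ = 795317.13/17036.50 = 46.68 mm.

x̄ = 86.50 mm, ȳ = 46.68 mm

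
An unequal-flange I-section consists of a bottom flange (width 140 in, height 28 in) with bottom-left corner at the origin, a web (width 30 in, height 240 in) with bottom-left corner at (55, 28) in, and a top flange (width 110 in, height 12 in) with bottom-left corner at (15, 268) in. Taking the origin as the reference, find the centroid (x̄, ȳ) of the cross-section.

bottom flange: A = 140 × 28 = 3920.00, centroid at (70.00, 14.00).
web: A = 30 × 240 = 7200.00, centroid at (70.00, 148.00).
top flange: A = 110 × 12 = 1320.00, centroid at (70.00, 274.00).
ΣA = 12440.00 in²
ΣAx̄ = (3920.00)(70.00) + (7200.00)(70.00) + (1320.00)(70.00) = 870800.00 in³
ΣAȳ = (3920.00)(14.00) + (7200.00)(148.00) + (1320.00)(274.00) = 1482160.00 in³
x̄ = 870800.00 / 12440.00 = 70.00 in
ȳ = 1482160.00 / 12440.00 = 119.14 in

x̄ = 70.00 in, ȳ = 119.14 in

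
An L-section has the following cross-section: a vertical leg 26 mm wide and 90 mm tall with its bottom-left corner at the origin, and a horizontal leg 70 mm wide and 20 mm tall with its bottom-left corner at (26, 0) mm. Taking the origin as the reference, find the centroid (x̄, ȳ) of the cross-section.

x̄ = 30.97 mm, ȳ = 31.90 mm

vertical leg: A = 26 × 90 = 2340.00, centroid at (13.00, 45.00).
horizontal leg: A = 70 × 20 = 1400.00, centroid at (61.00, 10.00).
ΣA = 3740.00 mm², ΣAx̄ = 115820.00 mm³, ΣAȳ = 119300.00 mm³.
x̄ = 115820.00/3740.00 = 30.97 mm; ȳ = 119300.00/3740.00 = 31.90 mm.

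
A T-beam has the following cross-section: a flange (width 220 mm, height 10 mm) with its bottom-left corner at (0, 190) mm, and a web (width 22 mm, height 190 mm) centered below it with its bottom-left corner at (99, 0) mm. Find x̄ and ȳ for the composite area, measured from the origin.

x̄ = 110.00 mm, ȳ = 129.48 mm

web: A = 22 × 190 = 4180.00, centroid at (110.00, 95.00).
flange: A = 220 × 10 = 2200.00, centroid at (110.00, 195.00).
ΣA = 6380.00 mm²
ΣAx̄ = (4180.00)(110.00) + (2200.00)(110.00) = 701800.00 mm³
ΣAȳ = (4180.00)(95.00) + (2200.00)(195.00) = 826100.00 mm³
x̄ = 701800.00 / 6380.00 = 110.00 mm
ȳ = 826100.00 / 6380.00 = 129.48 mm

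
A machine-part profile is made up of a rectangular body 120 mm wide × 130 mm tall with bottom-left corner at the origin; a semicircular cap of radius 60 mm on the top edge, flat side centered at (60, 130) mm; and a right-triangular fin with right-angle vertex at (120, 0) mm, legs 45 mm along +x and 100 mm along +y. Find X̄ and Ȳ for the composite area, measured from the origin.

Part | A | x̄ᵢ | ȳᵢ | A·x̄ᵢ | A·ȳᵢ
rectangular body | 15600.00 | 60.00 | 65.00 | 936000.00 | 1014000.00
semicircular top | 5654.87 | 60.00 | 155.46 | 339292.01 | 879132.68
triangular fin | 2250.00 | 135.00 | 33.33 | 303750.00 | 75000.00
Σ | 23504.87 |  |  | 1579042.01 | 1968132.68
X̄ = 1579042.01 / 23504.87 = 67.18 mm
Ȳ = 1968132.68 / 23504.87 = 83.73 mm

X̄ = 67.18 mm, Ȳ = 83.73 mm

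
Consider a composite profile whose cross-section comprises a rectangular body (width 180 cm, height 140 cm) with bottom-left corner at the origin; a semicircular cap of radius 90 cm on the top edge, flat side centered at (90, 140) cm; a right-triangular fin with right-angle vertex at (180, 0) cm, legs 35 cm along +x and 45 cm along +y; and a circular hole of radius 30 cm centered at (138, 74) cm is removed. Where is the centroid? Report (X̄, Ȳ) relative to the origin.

rectangular body: A = 180 × 140 = 25200.00, centroid at (90.00, 70.00).
semicircular top: A = ½π·90² = 12723.45, centroid at (90.00, 178.20).
triangular fin: A = ½·35·45 = 787.50, centroid at (191.67, 15.00).
hole: A = −π·30² = -2827.43, centroid at (138.00, 74.00).
ΣA = 35883.52 cm²
ΣAX̄ = (25200.00)(90.00) + (12723.45)(90.00) + (787.50)(191.67) + (-2827.43)(138.00) = 3173862.21 cm³
ΣAȲ = (25200.00)(70.00) + (12723.45)(178.20) + (787.50)(15.00) + (-2827.43)(74.00) = 3833865.46 cm³
X̄ = 3173862.21 / 35883.52 = 88.45 cm
Ȳ = 3833865.46 / 35883.52 = 106.84 cm

X̄ = 88.45 cm, Ȳ = 106.84 cm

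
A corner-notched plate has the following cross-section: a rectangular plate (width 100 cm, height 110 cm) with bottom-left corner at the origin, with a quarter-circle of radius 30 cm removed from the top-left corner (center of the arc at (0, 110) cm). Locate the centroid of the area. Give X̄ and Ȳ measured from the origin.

plate: A = 100 × 110 = 11000.00, centroid at (50.00, 55.00).
removed quarter-circle: A = −¼π·30² = -706.86, centroid at (12.73, 97.27).
ΣA = 10293.14 cm²
ΣAX̄ = (11000.00)(50.00) + (-706.86)(12.73) = 541000.00 cm³
ΣAȲ = (11000.00)(55.00) + (-706.86)(97.27) = 536245.58 cm³
X̄ = 541000.00 / 10293.14 = 52.56 cm
Ȳ = 536245.58 / 10293.14 = 52.10 cm

X̄ = 52.56 cm, Ȳ = 52.10 cm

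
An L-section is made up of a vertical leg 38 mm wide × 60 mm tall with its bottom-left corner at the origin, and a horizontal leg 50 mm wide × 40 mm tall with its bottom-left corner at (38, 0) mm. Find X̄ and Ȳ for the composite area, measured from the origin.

Part | A | x̄ᵢ | ȳᵢ | A·x̄ᵢ | A·ȳᵢ
vertical leg | 2280.00 | 19.00 | 30.00 | 43320.00 | 68400.00
horizontal leg | 2000.00 | 63.00 | 20.00 | 126000.00 | 40000.00
Σ | 4280.00 |  |  | 169320.00 | 108400.00
X̄ = 169320.00 / 4280.00 = 39.56 mm
Ȳ = 108400.00 / 4280.00 = 25.33 mm

X̄ = 39.56 mm, Ȳ = 25.33 mm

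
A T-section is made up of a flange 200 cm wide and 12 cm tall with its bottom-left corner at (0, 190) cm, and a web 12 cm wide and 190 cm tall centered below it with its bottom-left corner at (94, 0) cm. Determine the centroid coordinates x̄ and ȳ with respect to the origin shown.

web: A = 12 × 190 = 2280.00, centroid at (100.00, 95.00).
flange: A = 200 × 12 = 2400.00, centroid at (100.00, 196.00).
ΣA = 4680.00 cm²
ΣAx̄ = (2280.00)(100.00) + (2400.00)(100.00) = 468000.00 cm³
ΣAȳ = (2280.00)(95.00) + (2400.00)(196.00) = 687000.00 cm³
x̄ = 468000.00 / 4680.00 = 100.00 cm
ȳ = 687000.00 / 4680.00 = 146.79 cm

x̄ = 100.00 cm, ȳ = 146.79 cm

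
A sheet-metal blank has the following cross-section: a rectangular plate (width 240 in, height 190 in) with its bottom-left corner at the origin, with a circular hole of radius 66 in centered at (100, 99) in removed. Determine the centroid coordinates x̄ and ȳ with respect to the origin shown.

x̄ = 128.58 in, ȳ = 93.28 in

plate: A = 240 × 190 = 45600.00, centroid at (120.00, 95.00).
hole: A = −π·66² = -13684.78, centroid at (100.00, 99.00).
ΣA = 31915.22 in²
ΣAx̄ = (45600.00)(120.00) + (-13684.78)(100.00) = 4103522.24 in³
ΣAȳ = (45600.00)(95.00) + (-13684.78)(99.00) = 2977207.02 in³
x̄ = 4103522.24 / 31915.22 = 128.58 in
ȳ = 2977207.02 / 31915.22 = 93.28 in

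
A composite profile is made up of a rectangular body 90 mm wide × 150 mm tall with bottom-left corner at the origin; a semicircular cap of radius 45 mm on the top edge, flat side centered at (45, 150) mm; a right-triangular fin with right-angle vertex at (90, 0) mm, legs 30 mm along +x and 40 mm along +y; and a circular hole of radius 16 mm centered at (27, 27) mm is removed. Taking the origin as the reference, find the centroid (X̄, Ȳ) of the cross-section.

Part | A | x̄ᵢ | ȳᵢ | A·x̄ᵢ | A·ȳᵢ
rectangular body | 13500.00 | 45.00 | 75.00 | 607500.00 | 1012500.00
semicircular top | 3180.86 | 45.00 | 169.10 | 143138.82 | 537879.38
triangular fin | 600.00 | 100.00 | 13.33 | 60000.00 | 8000.00
hole | -804.25 | 27.00 | 27.00 | -21714.69 | -21714.69
Σ | 16476.61 |  |  | 788924.13 | 1536664.70
X̄ = 788924.13 / 16476.61 = 47.88 mm
Ȳ = 1536664.70 / 16476.61 = 93.26 mm

X̄ = 47.88 mm, Ȳ = 93.26 mm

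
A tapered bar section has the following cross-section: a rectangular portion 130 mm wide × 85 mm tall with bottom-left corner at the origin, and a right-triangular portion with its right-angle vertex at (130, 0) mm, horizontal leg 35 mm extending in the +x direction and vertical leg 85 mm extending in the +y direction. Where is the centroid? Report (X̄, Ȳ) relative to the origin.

X̄ = 74.10 mm, Ȳ = 40.82 mm

rectangular portion: A = 130 × 85 = 11050.00, centroid at (65.00, 42.50).
triangular portion: A = ½·35·85 = 1487.50, centroid at (141.67, 28.33).
ΣA = 12537.50 mm², ΣAX̄ = 928979.17 mm³, ΣAȲ = 511770.83 mm³.
X̄ = 928979.17/12537.50 = 74.10 mm; Ȳ = 511770.83/12537.50 = 40.82 mm.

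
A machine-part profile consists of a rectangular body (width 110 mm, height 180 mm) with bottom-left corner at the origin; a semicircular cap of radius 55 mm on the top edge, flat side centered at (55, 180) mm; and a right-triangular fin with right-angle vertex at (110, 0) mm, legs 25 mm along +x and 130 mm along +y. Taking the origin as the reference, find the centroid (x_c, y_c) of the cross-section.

x_c = 58.93 mm, y_c = 107.68 mm

rectangular body: A = 110 × 180 = 19800.00, centroid at (55.00, 90.00).
semicircular top: A = ½π·55² = 4751.66, centroid at (55.00, 203.34).
triangular fin: A = ½·25·130 = 1625.00, centroid at (118.33, 43.33).
ΣA = 26176.66 mm²
ΣAx_c = (19800.00)(55.00) + (4751.66)(55.00) + (1625.00)(118.33) = 1542632.91 mm³
ΣAy_c = (19800.00)(90.00) + (4751.66)(203.34) + (1625.00)(43.33) = 2818631.93 mm³
x_c = 1542632.91 / 26176.66 = 58.93 mm
y_c = 2818631.93 / 26176.66 = 107.68 mm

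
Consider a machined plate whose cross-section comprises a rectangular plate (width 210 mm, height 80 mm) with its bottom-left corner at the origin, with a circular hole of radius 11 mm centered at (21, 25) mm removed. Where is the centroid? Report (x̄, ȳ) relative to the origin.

x̄ = 106.94 mm, ȳ = 40.35 mm

plate: A = 210 × 80 = 16800.00, centroid at (105.00, 40.00).
hole: A = −π·11² = -380.13, centroid at (21.00, 25.00).
ΣA = 16419.87 mm², ΣAx̄ = 1756017.21 mm³, ΣAȳ = 662496.68 mm³.
x̄ = 1756017.21/16419.87 = 106.94 mm; ȳ = 662496.68/16419.87 = 40.35 mm.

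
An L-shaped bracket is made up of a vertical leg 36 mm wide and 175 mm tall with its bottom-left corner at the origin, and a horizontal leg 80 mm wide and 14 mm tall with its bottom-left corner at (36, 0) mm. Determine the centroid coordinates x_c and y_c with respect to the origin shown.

vertical leg: A = 36 × 175 = 6300.00, centroid at (18.00, 87.50).
horizontal leg: A = 80 × 14 = 1120.00, centroid at (76.00, 7.00).
ΣA = 7420.00 mm²
ΣAx_c = (6300.00)(18.00) + (1120.00)(76.00) = 198520.00 mm³
ΣAy_c = (6300.00)(87.50) + (1120.00)(7.00) = 559090.00 mm³
x_c = 198520.00 / 7420.00 = 26.75 mm
y_c = 559090.00 / 7420.00 = 75.35 mm

x_c = 26.75 mm, y_c = 75.35 mm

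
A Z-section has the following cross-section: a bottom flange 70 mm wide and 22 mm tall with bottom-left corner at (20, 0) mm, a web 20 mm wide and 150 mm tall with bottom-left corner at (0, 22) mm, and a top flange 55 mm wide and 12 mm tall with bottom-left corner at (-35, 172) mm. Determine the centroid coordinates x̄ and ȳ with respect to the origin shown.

bottom flange: A = 70 × 22 = 1540.00, centroid at (55.00, 11.00).
web: A = 20 × 150 = 3000.00, centroid at (10.00, 97.00).
top flange: A = 55 × 12 = 660.00, centroid at (-7.50, 178.00).
ΣA = 5200.00 mm², ΣAx̄ = 109750.00 mm³, ΣAȳ = 425420.00 mm³.
x̄ = 109750.00/5200.00 = 21.11 mm; ȳ = 425420.00/5200.00 = 81.81 mm.

x̄ = 21.11 mm, ȳ = 81.81 mm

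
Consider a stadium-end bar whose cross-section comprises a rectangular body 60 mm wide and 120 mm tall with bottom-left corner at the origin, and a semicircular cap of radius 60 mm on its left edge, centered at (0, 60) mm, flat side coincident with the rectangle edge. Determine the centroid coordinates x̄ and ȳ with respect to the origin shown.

x̄ = 5.60 mm, ȳ = 60.00 mm

rectangular body: A = 60 × 120 = 7200.00, centroid at (30.00, 60.00).
semicircular end: A = ½π·60² = 5654.87, centroid at (-25.46, 60.00).
ΣA = 12854.87 mm²
ΣAx̄ = (7200.00)(30.00) + (5654.87)(-25.46) = 72000.00 mm³
ΣAȳ = (7200.00)(60.00) + (5654.87)(60.00) = 771292.01 mm³
x̄ = 72000.00 / 12854.87 = 5.60 mm
ȳ = 771292.01 / 12854.87 = 60.00 mm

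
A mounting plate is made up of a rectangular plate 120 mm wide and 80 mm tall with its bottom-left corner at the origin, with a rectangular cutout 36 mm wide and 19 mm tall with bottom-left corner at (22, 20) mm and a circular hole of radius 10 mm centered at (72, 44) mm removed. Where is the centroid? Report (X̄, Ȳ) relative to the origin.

X̄ = 61.15 mm, Ȳ = 40.69 mm

Part | A | x̄ᵢ | ȳᵢ | A·x̄ᵢ | A·ȳᵢ
plate | 9600.00 | 60.00 | 40.00 | 576000.00 | 384000.00
hole 1 | -684.00 | 40.00 | 29.50 | -27360.00 | -20178.00
hole 2 | -314.16 | 72.00 | 44.00 | -22619.47 | -13823.01
Σ | 8601.84 |  |  | 526020.53 | 349998.99
X̄ = 526020.53 / 8601.84 = 61.15 mm
Ȳ = 349998.99 / 8601.84 = 40.69 mm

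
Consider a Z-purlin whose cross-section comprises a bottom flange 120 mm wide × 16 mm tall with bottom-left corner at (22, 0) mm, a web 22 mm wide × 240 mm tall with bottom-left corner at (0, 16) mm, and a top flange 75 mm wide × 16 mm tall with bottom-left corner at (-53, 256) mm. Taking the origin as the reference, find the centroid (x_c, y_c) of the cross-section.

bottom flange: A = 120 × 16 = 1920.00, centroid at (82.00, 8.00).
web: A = 22 × 240 = 5280.00, centroid at (11.00, 136.00).
top flange: A = 75 × 16 = 1200.00, centroid at (-15.50, 264.00).
ΣA = 8400.00 mm²
ΣAx_c = (1920.00)(82.00) + (5280.00)(11.00) + (1200.00)(-15.50) = 196920.00 mm³
ΣAy_c = (1920.00)(8.00) + (5280.00)(136.00) + (1200.00)(264.00) = 1050240.00 mm³
x_c = 196920.00 / 8400.00 = 23.44 mm
y_c = 1050240.00 / 8400.00 = 125.03 mm

x_c = 23.44 mm, y_c = 125.03 mm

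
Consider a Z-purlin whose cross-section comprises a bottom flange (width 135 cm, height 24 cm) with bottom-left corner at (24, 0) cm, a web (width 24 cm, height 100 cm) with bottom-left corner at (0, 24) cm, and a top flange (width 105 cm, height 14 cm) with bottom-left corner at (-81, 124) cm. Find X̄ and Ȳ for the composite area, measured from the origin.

X̄ = 39.85 cm, Ȳ = 57.53 cm

bottom flange: A = 135 × 24 = 3240.00, centroid at (91.50, 12.00).
web: A = 24 × 100 = 2400.00, centroid at (12.00, 74.00).
top flange: A = 105 × 14 = 1470.00, centroid at (-28.50, 131.00).
ΣA = 7110.00 cm², ΣAX̄ = 283365.00 cm³, ΣAȲ = 409050.00 cm³.
X̄ = 283365.00/7110.00 = 39.85 cm; Ȳ = 409050.00/7110.00 = 57.53 cm.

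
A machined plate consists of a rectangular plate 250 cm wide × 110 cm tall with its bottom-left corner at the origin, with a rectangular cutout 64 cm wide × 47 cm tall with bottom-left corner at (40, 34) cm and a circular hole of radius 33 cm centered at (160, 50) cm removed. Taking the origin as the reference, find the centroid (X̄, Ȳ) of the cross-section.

X̄ = 126.88 cm, Ȳ = 55.45 cm

Part | A | x̄ᵢ | ȳᵢ | A·x̄ᵢ | A·ȳᵢ
plate | 27500.00 | 125.00 | 55.00 | 3437500.00 | 1512500.00
hole 1 | -3008.00 | 72.00 | 57.50 | -216576.00 | -172960.00
hole 2 | -3421.19 | 160.00 | 50.00 | -547391.10 | -171059.72
Σ | 21070.81 |  |  | 2673532.90 | 1168480.28
X̄ = 2673532.90 / 21070.81 = 126.88 cm
Ȳ = 1168480.28 / 21070.81 = 55.45 cm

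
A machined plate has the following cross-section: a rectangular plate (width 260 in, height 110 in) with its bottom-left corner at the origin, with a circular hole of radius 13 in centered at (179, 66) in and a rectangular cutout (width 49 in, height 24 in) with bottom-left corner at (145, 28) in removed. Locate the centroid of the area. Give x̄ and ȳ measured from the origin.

x̄ = 127.31 in, ȳ = 55.44 in

plate: A = 260 × 110 = 28600.00, centroid at (130.00, 55.00).
hole 1: A = −π·13² = -530.93, centroid at (179.00, 66.00).
hole 2: A = −(49 × 24) = -1176.00, centroid at (169.50, 40.00).
ΣA = 26893.07 in², ΣAx̄ = 3423631.68 in³, ΣAȳ = 1490918.68 in³.
x̄ = 3423631.68/26893.07 = 127.31 in; ȳ = 1490918.68/26893.07 = 55.44 in.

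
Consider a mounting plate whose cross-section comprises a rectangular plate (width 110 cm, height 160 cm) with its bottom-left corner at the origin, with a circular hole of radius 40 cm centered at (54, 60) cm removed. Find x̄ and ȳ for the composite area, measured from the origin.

Part | A | x̄ᵢ | ȳᵢ | A·x̄ᵢ | A·ȳᵢ
plate | 17600.00 | 55.00 | 80.00 | 968000.00 | 1408000.00
hole | -5026.55 | 54.00 | 60.00 | -271433.61 | -301592.89
Σ | 12573.45 |  |  | 696566.39 | 1106407.11
x̄ = 696566.39 / 12573.45 = 55.40 cm
ȳ = 1106407.11 / 12573.45 = 88.00 cm

x̄ = 55.40 cm, ȳ = 88.00 cm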